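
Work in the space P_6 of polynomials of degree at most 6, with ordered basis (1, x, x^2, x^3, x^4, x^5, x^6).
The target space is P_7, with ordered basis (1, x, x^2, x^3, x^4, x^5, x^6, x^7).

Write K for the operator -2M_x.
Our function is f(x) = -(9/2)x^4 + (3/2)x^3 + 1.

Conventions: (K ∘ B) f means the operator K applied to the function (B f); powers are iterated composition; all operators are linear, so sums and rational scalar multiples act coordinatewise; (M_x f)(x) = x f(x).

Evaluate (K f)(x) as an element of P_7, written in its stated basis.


M_x f = -(9/2)x^5 + (3/2)x^4 + x
(-2M_x) f = 9x^5 - 3x^4 - 2x

the image equals g(x) = 9x^5 - 3x^4 - 2x


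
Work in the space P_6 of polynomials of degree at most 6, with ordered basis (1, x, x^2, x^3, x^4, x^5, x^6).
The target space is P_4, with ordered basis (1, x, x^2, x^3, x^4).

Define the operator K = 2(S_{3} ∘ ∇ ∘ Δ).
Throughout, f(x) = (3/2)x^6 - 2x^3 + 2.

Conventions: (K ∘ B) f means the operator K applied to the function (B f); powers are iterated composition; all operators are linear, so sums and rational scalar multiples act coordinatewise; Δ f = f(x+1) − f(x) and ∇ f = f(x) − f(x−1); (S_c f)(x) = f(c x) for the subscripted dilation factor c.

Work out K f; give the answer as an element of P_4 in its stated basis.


the image equals g(x) = 7290x^4 + 810x^2 - 72x + 6

Δ f = 9x^5 + (45/2)x^4 + 30x^3 + (33/2)x^2 + 3x - 1/2
∇ Δ f = 45x^4 + 45x^2 - 12x + 3
S_{3} ∇ Δ f = 3645x^4 + 405x^2 - 36x + 3
(2(S_{3} ∘ ∇ ∘ Δ)) f = 7290x^4 + 810x^2 - 72x + 6


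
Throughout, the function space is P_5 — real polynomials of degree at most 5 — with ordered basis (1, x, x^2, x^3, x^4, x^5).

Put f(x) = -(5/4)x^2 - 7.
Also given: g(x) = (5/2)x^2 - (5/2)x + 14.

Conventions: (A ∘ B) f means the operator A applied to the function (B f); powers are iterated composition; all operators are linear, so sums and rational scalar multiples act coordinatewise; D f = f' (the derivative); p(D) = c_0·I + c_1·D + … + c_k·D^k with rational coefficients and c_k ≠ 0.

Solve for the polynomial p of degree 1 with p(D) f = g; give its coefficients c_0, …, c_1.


c_0 = -2, c_1 = 1

D^0 f = -(5/4)x^2 - 7
D^1 f = -(5/2)x
matching coefficients of g against c_0 f + c_1 Df + … from the top degree down determines the c_i
solution: c_0 = -2, c_1 = 1


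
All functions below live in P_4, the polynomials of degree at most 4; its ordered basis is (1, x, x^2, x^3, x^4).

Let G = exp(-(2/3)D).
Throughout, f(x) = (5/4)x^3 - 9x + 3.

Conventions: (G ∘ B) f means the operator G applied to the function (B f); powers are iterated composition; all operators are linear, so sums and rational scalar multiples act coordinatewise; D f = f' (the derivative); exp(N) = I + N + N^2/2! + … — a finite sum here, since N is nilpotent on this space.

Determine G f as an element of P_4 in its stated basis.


order-1 term: -(5/2)x^2 + 6
order-2 term: (5/3)x
order-3 term: -10/27
the series for exp(-(2/3)D) f terminates at order 3
exp(-(2/3)D) f = (5/4)x^3 - (5/2)x^2 - (22/3)x + 233/27

g(x) = (5/4)x^3 - (5/2)x^2 - (22/3)x + 233/27


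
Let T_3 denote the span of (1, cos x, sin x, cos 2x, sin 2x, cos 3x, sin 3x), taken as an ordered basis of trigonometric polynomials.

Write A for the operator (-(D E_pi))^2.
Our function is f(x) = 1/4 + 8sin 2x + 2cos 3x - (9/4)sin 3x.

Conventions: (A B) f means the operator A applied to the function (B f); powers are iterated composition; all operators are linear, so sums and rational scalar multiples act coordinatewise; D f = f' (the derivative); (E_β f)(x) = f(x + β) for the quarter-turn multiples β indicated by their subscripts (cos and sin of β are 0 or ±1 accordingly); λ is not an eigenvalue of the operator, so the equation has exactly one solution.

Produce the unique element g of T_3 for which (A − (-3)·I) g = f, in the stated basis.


the result is g(x) = 1/12 - 8sin 2x - (1/3)cos 3x + (3/8)sin 3x

write g with unknown coordinates in the stated basis and equate coefficients in (A − (-3)·I) g = f
solving from the highest basis element down gives g = 1/12 - 8sin 2x - (1/3)cos 3x + (3/8)sin 3x
check: A g = 32sin 2x + 3cos 3x - (27/8)sin 3x
so A g − (-3)·g = 1/4 + 8sin 2x + 2cos 3x - (9/4)sin 3x = f ✓


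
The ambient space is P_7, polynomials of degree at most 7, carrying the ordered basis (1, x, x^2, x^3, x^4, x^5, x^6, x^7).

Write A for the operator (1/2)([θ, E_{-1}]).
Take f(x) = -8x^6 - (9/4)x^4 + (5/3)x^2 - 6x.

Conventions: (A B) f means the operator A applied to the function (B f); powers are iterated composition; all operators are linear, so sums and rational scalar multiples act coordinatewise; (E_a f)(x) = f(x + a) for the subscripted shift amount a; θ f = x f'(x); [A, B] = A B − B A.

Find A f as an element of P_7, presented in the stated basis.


E_{-1} f = -8x^6 + 48x^5 - (489/4)x^4 + 169x^3 - (791/6)x^2 + (143/3)x - 31/12
θ E_{-1} f = -48x^6 + 240x^5 - 489x^4 + 507x^3 - (791/3)x^2 + (143/3)x
θ f = -48x^6 - 9x^4 + (10/3)x^2 - 6x
E_{-1} θ f = -48x^6 + 288x^5 - 729x^4 + 996x^3 - (2312/3)x^2 + (934/3)x - 143/3
[θ, E_{-1}] f = -48x^5 + 240x^4 - 489x^3 + 507x^2 - (791/3)x + 143/3
((1/2)([θ, E_{-1}])) f = -24x^5 + 120x^4 - (489/2)x^3 + (507/2)x^2 - (791/6)x + 143/6

the result is g(x) = -24x^5 + 120x^4 - (489/2)x^3 + (507/2)x^2 - (791/6)x + 143/6


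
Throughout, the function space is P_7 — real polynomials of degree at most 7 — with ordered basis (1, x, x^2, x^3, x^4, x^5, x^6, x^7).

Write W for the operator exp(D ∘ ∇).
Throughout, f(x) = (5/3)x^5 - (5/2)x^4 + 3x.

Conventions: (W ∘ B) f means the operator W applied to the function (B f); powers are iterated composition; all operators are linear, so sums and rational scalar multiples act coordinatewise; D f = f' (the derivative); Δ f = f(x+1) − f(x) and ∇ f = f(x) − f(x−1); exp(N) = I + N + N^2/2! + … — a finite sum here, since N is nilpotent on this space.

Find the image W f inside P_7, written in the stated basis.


g(x) = (5/3)x^5 - (5/2)x^4 + (100/3)x^3 - 80x^2 + (499/3)x - 445/3

order-1 term: (100/3)x^3 - 80x^2 + (190/3)x - 55/3
order-2 term: 100x - 130
the series for exp(D ∘ ∇) f terminates at order 2
exp(D ∘ ∇) f = (5/3)x^5 - (5/2)x^4 + (100/3)x^3 - 80x^2 + (499/3)x - 445/3


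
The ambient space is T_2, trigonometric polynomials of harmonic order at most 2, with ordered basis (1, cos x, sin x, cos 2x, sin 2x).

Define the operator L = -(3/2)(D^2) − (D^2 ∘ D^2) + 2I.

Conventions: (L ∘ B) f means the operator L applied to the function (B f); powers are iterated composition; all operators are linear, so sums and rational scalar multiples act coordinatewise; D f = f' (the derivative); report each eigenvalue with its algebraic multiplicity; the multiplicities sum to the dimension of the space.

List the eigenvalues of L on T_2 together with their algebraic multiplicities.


image of 1: 2
image of cos x: (5/2)cos x
image of sin x: (5/2)sin x
image of cos 2x: -8cos 2x
image of sin 2x: -8sin 2x
the matrix is diagonal; its diagonal is (2, 5/2, 5/2, -8, -8)
for a triangular matrix the eigenvalues are the diagonal entries, with algebraic multiplicity their repetition count

λ = -8 (multiplicity 2), λ = 2 (multiplicity 1), λ = 5/2 (multiplicity 2)


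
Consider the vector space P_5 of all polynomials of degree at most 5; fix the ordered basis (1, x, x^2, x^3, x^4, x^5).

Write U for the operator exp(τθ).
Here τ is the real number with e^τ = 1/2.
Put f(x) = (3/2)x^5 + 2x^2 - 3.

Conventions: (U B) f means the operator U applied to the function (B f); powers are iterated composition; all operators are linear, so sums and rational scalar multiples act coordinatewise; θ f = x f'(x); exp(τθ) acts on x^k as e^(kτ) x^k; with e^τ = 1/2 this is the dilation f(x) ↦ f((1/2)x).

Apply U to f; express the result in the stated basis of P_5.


exp(τθ) x^k = e^(kτ) x^k; with e^τ = 1/2 this sends x^k to (1/2)^k x^k
x^2 ↦ 1/4 x^2
x^5 ↦ 1/32 x^5
applying this coordinatewise to f: exp(τθ) f = (3/64)x^5 + (1/2)x^2 - 3

the image equals g(x) = (3/64)x^5 + (1/2)x^2 - 3


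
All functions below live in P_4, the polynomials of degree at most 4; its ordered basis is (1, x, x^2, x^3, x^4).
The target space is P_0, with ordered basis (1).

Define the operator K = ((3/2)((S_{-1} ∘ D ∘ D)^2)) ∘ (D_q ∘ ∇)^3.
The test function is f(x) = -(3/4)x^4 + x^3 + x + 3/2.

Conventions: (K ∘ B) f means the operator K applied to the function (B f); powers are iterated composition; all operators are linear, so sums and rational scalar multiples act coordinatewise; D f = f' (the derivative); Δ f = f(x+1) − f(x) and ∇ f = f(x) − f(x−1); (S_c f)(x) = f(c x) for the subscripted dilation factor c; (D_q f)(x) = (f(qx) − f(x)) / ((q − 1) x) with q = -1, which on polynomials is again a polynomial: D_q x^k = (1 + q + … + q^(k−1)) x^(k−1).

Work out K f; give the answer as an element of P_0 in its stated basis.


the image equals g(x) = 0

∇ f = -3x^3 + (15/2)x^2 - 6x + 11/4
D_q ∇ f = -3x^2 - 6
∇ (D_q ∘ ∇) f = -6x + 3
D_q ∇ (D_q ∘ ∇) f = -6
∇ (D_q ∘ ∇) (D_q ∘ ∇) f = 0
D_q ∇ (D_q ∘ ∇) (D_q ∘ ∇) f = 0
D (D_q ∘ ∇)^3 f = 0
D D (D_q ∘ ∇)^3 f = 0
S_{-1} D D (D_q ∘ ∇)^3 f = 0
D (S_{-1} ∘ D ∘ D) (D_q ∘ ∇)^3 f = 0
D D (S_{-1} ∘ D ∘ D) (D_q ∘ ∇)^3 f = 0
S_{-1} D D (S_{-1} ∘ D ∘ D) (D_q ∘ ∇)^3 f = 0
((3/2)((S_{-1} ∘ D ∘ D)^2)) (D_q ∘ ∇)^3 f = 0


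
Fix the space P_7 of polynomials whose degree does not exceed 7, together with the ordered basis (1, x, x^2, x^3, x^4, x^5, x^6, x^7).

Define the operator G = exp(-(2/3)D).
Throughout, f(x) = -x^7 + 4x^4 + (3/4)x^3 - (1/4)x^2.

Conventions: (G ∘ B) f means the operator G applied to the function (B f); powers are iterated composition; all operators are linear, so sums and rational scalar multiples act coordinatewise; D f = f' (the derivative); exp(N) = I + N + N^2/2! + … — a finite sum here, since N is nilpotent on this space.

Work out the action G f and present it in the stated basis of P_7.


order-1 term: (14/3)x^6 - (32/3)x^3 - (3/2)x^2 + (1/3)x
order-2 term: -(28/3)x^5 + (32/3)x^2 + x - 1/9
order-3 term: (280/27)x^4 - (128/27)x - 2/9
order-4 term: -(560/81)x^3 + 64/81
order-5 term: (224/81)x^2
order-6 term: -(448/729)x
order-7 term: 128/2187
the series for exp(-(2/3)D) f terminates at order 7
exp(-(2/3)D) f = -x^7 + (14/3)x^6 - (28/3)x^5 + (388/27)x^4 - (5453/324)x^3 + (3785/324)x^2 - (2932/729)x + 1127/2187

the result is g(x) = -x^7 + (14/3)x^6 - (28/3)x^5 + (388/27)x^4 - (5453/324)x^3 + (3785/324)x^2 - (2932/729)x + 1127/2187


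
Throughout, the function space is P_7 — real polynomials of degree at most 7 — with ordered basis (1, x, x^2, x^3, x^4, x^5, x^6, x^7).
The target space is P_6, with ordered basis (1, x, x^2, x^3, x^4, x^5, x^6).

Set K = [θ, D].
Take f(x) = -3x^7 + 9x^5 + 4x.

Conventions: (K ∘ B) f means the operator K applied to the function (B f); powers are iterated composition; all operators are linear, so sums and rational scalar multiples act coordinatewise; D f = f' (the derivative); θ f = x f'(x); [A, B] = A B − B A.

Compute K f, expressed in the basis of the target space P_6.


D f = -21x^6 + 45x^4 + 4
θ D f = -126x^6 + 180x^4
θ f = -21x^7 + 45x^5 + 4x
D θ f = -147x^6 + 225x^4 + 4
[θ, D] f = 21x^6 - 45x^4 - 4

the image equals g(x) = 21x^6 - 45x^4 - 4


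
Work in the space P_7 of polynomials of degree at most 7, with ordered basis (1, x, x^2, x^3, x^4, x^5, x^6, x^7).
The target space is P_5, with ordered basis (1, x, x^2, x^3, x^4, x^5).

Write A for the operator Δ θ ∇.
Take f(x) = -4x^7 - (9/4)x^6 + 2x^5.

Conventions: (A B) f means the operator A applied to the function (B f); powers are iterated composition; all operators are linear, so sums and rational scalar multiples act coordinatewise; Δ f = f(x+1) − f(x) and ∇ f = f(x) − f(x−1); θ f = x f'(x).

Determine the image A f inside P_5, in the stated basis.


∇ f = -28x^6 + (141/2)x^5 - (385/4)x^4 + 75x^3 - (121/4)x^2 + (9/2)x + 1/4
θ ∇ f = -168x^6 + (705/2)x^5 - 385x^4 + 225x^3 - (121/2)x^2 + (9/2)x
Δ θ ∇ f = -1008x^5 - (1515/2)x^4 - 1375x^3 - 630x^2 - (463/2)x - 63/2

g(x) = -1008x^5 - (1515/2)x^4 - 1375x^3 - 630x^2 - (463/2)x - 63/2


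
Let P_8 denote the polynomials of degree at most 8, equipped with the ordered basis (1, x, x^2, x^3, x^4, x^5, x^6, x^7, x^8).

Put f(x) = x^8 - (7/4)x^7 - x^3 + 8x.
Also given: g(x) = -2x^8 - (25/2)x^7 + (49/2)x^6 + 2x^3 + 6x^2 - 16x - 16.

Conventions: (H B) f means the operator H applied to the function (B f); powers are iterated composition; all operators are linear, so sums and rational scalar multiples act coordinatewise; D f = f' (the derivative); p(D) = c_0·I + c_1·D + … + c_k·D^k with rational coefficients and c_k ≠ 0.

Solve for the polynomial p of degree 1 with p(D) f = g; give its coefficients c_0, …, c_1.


D^0 f = x^8 - (7/4)x^7 - x^3 + 8x
D^1 f = 8x^7 - (49/4)x^6 - 3x^2 + 8
matching coefficients of g against c_0 f + c_1 Df + … from the top degree down determines the c_i
solution: c_0 = -2, c_1 = -2

c_0 = -2, c_1 = -2


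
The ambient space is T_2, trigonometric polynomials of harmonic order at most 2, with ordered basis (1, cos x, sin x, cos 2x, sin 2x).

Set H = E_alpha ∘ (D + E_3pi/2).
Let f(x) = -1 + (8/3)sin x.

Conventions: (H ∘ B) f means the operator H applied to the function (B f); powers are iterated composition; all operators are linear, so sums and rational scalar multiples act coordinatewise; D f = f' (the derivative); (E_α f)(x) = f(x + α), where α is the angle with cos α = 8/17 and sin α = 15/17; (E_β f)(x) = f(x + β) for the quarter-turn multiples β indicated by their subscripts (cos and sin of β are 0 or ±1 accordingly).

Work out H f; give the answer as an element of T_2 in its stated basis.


the image equals g(x) = -1

D f = (8/3)cos x
E_3pi/2 f = -1 - (8/3)cos x
(D + E_3pi/2) f = -1
E_alpha (D + E_3pi/2) f = -1


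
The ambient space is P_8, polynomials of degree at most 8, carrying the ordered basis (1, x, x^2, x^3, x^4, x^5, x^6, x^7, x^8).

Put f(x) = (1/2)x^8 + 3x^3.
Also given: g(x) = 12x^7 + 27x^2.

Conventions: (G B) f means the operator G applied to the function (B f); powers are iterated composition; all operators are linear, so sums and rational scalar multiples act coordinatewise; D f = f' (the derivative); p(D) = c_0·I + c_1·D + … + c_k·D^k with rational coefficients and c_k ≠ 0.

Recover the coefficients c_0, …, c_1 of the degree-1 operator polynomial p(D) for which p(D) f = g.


p(D) = 3·D, i.e. c_0 = 0, c_1 = 3

D^0 f = (1/2)x^8 + 3x^3
D^1 f = 4x^7 + 9x^2
matching coefficients of g against c_0 f + c_1 Df + … from the top degree down determines the c_i
solution: c_0 = 0, c_1 = 3


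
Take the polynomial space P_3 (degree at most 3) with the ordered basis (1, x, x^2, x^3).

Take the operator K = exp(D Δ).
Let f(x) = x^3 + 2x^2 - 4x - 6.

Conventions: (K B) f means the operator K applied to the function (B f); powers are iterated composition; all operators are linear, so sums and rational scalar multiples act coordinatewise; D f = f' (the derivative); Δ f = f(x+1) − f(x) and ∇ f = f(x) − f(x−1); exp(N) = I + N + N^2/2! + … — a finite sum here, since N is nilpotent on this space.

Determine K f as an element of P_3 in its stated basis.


the result is g(x) = x^3 + 2x^2 + 2x + 1

order-1 term: 6x + 7
the series for exp(D Δ) f terminates at order 1
exp(D Δ) f = x^3 + 2x^2 + 2x + 1


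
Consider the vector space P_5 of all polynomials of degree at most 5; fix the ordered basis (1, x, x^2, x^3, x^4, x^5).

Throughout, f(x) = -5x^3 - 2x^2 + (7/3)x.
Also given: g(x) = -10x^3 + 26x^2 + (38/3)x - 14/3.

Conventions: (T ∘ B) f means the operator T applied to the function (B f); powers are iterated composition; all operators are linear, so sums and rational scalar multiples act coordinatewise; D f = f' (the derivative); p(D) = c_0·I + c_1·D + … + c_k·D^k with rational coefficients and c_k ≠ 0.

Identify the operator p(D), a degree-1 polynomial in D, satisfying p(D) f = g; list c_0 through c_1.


D^0 f = -5x^3 - 2x^2 + (7/3)x
D^1 f = -15x^2 - 4x + 7/3
matching coefficients of g against c_0 f + c_1 Df + … from the top degree down determines the c_i
solution: c_0 = 2, c_1 = -2

p(D) = 2·I − 2·D, i.e. c_0 = 2, c_1 = -2


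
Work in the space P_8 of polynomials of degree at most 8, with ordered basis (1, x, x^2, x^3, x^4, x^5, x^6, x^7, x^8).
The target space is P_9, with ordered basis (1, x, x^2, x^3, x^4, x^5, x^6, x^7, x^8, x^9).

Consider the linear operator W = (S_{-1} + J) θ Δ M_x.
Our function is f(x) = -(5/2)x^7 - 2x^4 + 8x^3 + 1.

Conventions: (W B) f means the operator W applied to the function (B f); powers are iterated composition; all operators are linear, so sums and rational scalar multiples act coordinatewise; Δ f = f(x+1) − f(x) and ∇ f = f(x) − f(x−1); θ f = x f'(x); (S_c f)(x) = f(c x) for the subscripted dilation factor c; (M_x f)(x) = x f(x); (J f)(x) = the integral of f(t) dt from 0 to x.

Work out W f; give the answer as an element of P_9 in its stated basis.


the image equals g(x) = -(35/2)x^8 + 80x^7 - (1610/3)x^6 + 552x^5 - 836x^4 + 356x^3 - 83x^2 - 2x

M_x f = -(5/2)x^8 - 2x^5 + 8x^4 + x
Δ M_x f = -20x^7 - 70x^6 - 140x^5 - 185x^4 - 128x^3 - 42x^2 + 2x + 9/2
θ (Δ M_x) f = -140x^7 - 420x^6 - 700x^5 - 740x^4 - 384x^3 - 84x^2 + 2x
S_{-1} θ (Δ M_x) f = 140x^7 - 420x^6 + 700x^5 - 740x^4 + 384x^3 - 84x^2 - 2x
J θ (Δ M_x) f = -(35/2)x^8 - 60x^7 - (350/3)x^6 - 148x^5 - 96x^4 - 28x^3 + x^2
(S_{-1} + J) θ (Δ M_x) f = -(35/2)x^8 + 80x^7 - (1610/3)x^6 + 552x^5 - 836x^4 + 356x^3 - 83x^2 - 2x


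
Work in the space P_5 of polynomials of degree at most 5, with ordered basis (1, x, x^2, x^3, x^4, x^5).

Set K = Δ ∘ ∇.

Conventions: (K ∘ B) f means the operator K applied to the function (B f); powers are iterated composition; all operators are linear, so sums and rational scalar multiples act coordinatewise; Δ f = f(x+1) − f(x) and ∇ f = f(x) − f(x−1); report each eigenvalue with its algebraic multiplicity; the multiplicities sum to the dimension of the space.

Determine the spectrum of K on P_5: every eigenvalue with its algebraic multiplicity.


λ = 0 (multiplicity 6)

image of 1: 0
image of x: 0
image of x^2: 2
image of x^3: 6x
image of x^4: 12x^2 + 2
image of x^5: 20x^3 + 10x
the matrix is upper triangular; its diagonal is (0, 0, 0, 0, 0, 0)
for a triangular matrix the eigenvalues are the diagonal entries, with algebraic multiplicity their repetition count


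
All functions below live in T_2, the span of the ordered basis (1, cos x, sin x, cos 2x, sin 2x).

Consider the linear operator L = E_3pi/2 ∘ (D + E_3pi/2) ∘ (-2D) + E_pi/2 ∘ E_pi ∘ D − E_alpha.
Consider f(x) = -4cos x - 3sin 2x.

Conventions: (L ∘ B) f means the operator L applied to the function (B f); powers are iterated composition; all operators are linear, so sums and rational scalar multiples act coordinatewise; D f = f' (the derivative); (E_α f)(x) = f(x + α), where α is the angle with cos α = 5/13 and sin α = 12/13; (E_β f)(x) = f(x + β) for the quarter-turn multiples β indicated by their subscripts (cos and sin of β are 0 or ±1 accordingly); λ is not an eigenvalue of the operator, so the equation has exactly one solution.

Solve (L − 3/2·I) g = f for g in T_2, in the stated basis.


write g with unknown coordinates in the stated basis and equate coefficients in (L − 3/2·I) g = f
solving from the highest basis element down gives g = (184/85)cos x + (192/85)sin x - (1512/9193)cos 2x + (1982/9193)sin 2x
check: L g = -(64/85)cos x + (288/85)sin x - (2268/9193)cos 2x - (24606/9193)sin 2x
so L g − 3/2·g = -4cos x - 3sin 2x = f ✓

the image equals g(x) = (184/85)cos x + (192/85)sin x - (1512/9193)cos 2x + (1982/9193)sin 2x


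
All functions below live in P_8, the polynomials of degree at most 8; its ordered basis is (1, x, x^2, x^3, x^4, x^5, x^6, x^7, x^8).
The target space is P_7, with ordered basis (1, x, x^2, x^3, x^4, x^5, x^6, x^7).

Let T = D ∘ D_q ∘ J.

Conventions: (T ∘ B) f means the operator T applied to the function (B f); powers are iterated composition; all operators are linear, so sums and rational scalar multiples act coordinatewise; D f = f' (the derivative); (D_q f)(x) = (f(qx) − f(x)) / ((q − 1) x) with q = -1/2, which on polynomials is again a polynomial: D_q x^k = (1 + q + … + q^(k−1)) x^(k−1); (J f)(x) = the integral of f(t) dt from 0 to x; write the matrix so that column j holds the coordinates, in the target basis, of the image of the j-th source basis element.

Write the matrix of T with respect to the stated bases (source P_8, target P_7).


image of 1: 0
image of x: 1/4
image of x^2: (1/2)x
image of x^3: (15/32)x^2
image of x^4: (11/20)x^3
image of x^5: (35/64)x^4
image of x^6: (129/224)x^5
image of x^7: (595/1024)x^6
image of x^8: (19/32)x^7
each image's coordinates form column j of the matrix

the matrix is [[0, 1/4, 0, 0, 0, 0, 0, 0, 0]; [0, 0, 1/2, 0, 0, 0, 0, 0, 0]; [0, 0, 0, 15/32, 0, 0, 0, 0, 0]; [0, 0, 0, 0, 11/20, 0, 0, 0, 0]; [0, 0, 0, 0, 0, 35/64, 0, 0, 0]; [0, 0, 0, 0, 0, 0, 129/224, 0, 0]; [0, 0, 0, 0, 0, 0, 0, 595/1024, 0]; [0, 0, 0, 0, 0, 0, 0, 0, 19/32]] (rows listed top to bottom)


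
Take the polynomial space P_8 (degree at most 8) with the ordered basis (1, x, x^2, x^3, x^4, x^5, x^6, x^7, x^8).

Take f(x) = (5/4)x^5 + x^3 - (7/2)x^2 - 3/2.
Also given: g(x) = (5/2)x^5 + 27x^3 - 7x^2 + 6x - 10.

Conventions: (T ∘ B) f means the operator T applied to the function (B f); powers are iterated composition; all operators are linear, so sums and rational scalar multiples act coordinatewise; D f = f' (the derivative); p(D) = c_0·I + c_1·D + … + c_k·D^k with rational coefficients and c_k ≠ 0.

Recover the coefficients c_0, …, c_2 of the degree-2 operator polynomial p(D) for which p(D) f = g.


D^0 f = (5/4)x^5 + x^3 - (7/2)x^2 - 3/2
D^1 f = (25/4)x^4 + 3x^2 - 7x
D^2 f = 25x^3 + 6x - 7
matching coefficients of g against c_0 f + c_1 Df + … from the top degree down determines the c_i
solution: c_0 = 2, c_1 = 0, c_2 = 1

p(D) = 2·I + D^2, i.e. c_0 = 2, c_1 = 0, c_2 = 1


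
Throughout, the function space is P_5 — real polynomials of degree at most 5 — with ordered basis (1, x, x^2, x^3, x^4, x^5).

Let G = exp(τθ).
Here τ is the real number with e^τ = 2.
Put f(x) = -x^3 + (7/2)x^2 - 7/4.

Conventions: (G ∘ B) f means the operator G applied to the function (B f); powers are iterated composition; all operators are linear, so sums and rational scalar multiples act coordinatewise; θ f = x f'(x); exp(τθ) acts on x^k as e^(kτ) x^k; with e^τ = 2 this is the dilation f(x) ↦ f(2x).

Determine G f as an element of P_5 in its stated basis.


exp(τθ) x^k = e^(kτ) x^k; with e^τ = 2 this sends x^k to 2^k x^k
x^2 ↦ 4 x^2
x^3 ↦ 8 x^3
applying this coordinatewise to f: exp(τθ) f = -8x^3 + 14x^2 - 7/4

the result is g(x) = -8x^3 + 14x^2 - 7/4


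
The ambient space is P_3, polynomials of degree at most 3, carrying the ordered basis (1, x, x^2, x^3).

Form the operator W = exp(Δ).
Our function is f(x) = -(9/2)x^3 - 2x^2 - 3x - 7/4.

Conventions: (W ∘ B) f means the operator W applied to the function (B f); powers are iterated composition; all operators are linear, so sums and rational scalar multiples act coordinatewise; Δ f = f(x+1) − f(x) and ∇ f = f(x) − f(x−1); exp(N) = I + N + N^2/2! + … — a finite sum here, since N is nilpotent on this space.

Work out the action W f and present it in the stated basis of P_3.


order-1 term: -(27/2)x^2 - (35/2)x - 19/2
order-2 term: -(27/2)x - 31/2
order-3 term: -9/2
the series for exp(Δ) f terminates at order 3
exp(Δ) f = -(9/2)x^3 - (31/2)x^2 - 34x - 125/4

the result is g(x) = -(9/2)x^3 - (31/2)x^2 - 34x - 125/4


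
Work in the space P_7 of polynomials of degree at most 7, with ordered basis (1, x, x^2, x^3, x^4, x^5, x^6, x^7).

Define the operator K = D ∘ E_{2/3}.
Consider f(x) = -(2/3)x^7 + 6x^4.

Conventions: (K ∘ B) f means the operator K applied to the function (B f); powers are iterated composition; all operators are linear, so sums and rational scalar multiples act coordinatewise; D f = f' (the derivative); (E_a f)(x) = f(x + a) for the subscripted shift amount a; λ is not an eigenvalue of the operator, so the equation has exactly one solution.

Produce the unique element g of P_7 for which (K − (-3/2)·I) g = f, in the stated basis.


write g with unknown coordinates in the stated basis and equate coefficients in (K − (-3/2)·I) g = f
solving from the highest basis element down gives g = -(4/9)x^7 + (56/27)x^6 - (796/81)x^4 + (1184/729)x^3 + (22400/729)x^2 - (36992/2187)x - 209152/19683
check: K g = -(28/9)x^6 + (560/27)x^4 - (592/243)x^3 - (11200/243)x^2 + (18496/729)x + 104576/6561
so K g − (-3/2)·g = -(2/3)x^7 + 6x^4 = f ✓

g(x) = -(4/9)x^7 + (56/27)x^6 - (796/81)x^4 + (1184/729)x^3 + (22400/729)x^2 - (36992/2187)x - 209152/19683


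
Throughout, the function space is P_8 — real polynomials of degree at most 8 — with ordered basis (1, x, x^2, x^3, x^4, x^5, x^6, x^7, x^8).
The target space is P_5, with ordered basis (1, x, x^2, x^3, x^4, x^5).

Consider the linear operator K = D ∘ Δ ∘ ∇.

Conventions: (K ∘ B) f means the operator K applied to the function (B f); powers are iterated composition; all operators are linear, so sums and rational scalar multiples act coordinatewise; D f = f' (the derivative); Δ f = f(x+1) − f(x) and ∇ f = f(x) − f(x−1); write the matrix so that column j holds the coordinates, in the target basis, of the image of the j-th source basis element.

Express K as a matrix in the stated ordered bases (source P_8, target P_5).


image of 1: 0
image of x: 0
image of x^2: 0
image of x^3: 6
image of x^4: 24x
image of x^5: 60x^2 + 10
image of x^6: 120x^3 + 60x
image of x^7: 210x^4 + 210x^2 + 14
image of x^8: 336x^5 + 560x^3 + 112x
each image's coordinates form column j of the matrix

the matrix is [[0, 0, 0, 6, 0, 10, 0, 14, 0]; [0, 0, 0, 0, 24, 0, 60, 0, 112]; [0, 0, 0, 0, 0, 60, 0, 210, 0]; [0, 0, 0, 0, 0, 0, 120, 0, 560]; [0, 0, 0, 0, 0, 0, 0, 210, 0]; [0, 0, 0, 0, 0, 0, 0, 0, 336]] (rows listed top to bottom)


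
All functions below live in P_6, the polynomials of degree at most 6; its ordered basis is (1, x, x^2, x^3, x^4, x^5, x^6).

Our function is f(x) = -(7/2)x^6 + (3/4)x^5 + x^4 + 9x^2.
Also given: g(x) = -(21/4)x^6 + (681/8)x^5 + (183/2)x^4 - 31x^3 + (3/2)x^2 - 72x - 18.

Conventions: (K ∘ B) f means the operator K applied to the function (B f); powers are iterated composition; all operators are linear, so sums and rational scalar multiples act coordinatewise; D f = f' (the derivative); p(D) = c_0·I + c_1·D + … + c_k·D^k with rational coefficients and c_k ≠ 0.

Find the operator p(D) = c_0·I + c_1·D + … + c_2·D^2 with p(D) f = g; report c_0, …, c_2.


p(D) = (3/2)·I − 4·D − D^2, i.e. c_0 = 3/2, c_1 = -4, c_2 = -1

D^0 f = -(7/2)x^6 + (3/4)x^5 + x^4 + 9x^2
D^1 f = -21x^5 + (15/4)x^4 + 4x^3 + 18x
D^2 f = -105x^4 + 15x^3 + 12x^2 + 18
matching coefficients of g against c_0 f + c_1 Df + … from the top degree down determines the c_i
solution: c_0 = 3/2, c_1 = -4, c_2 = -1


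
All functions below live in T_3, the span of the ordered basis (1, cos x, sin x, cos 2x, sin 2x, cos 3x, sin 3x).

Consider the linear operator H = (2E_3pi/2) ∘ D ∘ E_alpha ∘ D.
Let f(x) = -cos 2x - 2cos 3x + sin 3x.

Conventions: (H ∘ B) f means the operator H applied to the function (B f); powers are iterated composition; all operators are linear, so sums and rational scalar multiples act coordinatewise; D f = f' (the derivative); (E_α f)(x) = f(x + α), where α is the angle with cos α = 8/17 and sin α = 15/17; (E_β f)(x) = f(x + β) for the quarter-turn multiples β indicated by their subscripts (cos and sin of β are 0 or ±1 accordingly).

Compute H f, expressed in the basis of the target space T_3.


D f = 2sin 2x + 3cos 3x + 6sin 3x
E_alpha D f = (480/289)cos 2x - (322/289)sin 2x - (17634/4913)cos 3x - (27843/4913)sin 3x
D E_alpha D f = -(644/289)cos 2x - (960/289)sin 2x - (83529/4913)cos 3x + (52902/4913)sin 3x
E_3pi/2 (D ∘ E_alpha ∘ D) f = (644/289)cos 2x + (960/289)sin 2x + (52902/4913)cos 3x + (83529/4913)sin 3x
(2E_3pi/2) (D ∘ E_alpha ∘ D) f = (1288/289)cos 2x + (1920/289)sin 2x + (105804/4913)cos 3x + (167058/4913)sin 3x

the result is g(x) = (1288/289)cos 2x + (1920/289)sin 2x + (105804/4913)cos 3x + (167058/4913)sin 3x


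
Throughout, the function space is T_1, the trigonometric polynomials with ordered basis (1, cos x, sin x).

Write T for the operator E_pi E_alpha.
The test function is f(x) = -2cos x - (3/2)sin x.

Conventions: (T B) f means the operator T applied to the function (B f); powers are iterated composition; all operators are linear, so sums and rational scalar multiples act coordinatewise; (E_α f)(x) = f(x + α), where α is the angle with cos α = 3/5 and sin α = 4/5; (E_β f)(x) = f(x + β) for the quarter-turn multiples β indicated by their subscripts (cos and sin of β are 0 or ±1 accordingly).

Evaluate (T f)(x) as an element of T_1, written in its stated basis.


E_alpha f = -(12/5)cos x + (7/10)sin x
E_pi E_alpha f = (12/5)cos x - (7/10)sin x

the image equals g(x) = (12/5)cos x - (7/10)sin x


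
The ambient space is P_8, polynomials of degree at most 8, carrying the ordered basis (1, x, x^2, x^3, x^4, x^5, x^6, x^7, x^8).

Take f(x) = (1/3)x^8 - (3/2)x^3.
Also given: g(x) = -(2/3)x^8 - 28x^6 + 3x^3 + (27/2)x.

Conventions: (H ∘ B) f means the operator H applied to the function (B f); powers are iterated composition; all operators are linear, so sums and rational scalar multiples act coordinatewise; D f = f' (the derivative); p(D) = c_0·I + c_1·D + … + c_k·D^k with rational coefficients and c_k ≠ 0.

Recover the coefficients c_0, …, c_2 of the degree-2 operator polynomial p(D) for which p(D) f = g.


D^0 f = (1/3)x^8 - (3/2)x^3
D^1 f = (8/3)x^7 - (9/2)x^2
D^2 f = (56/3)x^6 - 9x
matching coefficients of g against c_0 f + c_1 Df + … from the top degree down determines the c_i
solution: c_0 = -2, c_1 = 0, c_2 = -3/2

p(D) = -2·I − (3/2)·D^2, i.e. c_0 = -2, c_1 = 0, c_2 = -3/2


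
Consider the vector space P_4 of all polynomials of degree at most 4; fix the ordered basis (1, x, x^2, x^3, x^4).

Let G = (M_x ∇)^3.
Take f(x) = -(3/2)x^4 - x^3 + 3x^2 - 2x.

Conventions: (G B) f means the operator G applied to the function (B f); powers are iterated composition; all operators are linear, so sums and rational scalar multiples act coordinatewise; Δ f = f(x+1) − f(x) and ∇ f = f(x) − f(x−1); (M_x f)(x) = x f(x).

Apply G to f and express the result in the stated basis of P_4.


the image equals g(x) = -96x^4 + 306x^3 - 330x^2 + (237/2)x

∇ f = -6x^3 + 6x^2 + 3x - 9/2
M_x ∇ f = -6x^4 + 6x^3 + 3x^2 - (9/2)x
∇ (M_x ∇) f = -24x^3 + 54x^2 - 36x + 9/2
M_x ∇ (M_x ∇) f = -24x^4 + 54x^3 - 36x^2 + (9/2)x
∇ (M_x ∇) (M_x ∇) f = -96x^3 + 306x^2 - 330x + 237/2
M_x ∇ (M_x ∇) (M_x ∇) f = -96x^4 + 306x^3 - 330x^2 + (237/2)x


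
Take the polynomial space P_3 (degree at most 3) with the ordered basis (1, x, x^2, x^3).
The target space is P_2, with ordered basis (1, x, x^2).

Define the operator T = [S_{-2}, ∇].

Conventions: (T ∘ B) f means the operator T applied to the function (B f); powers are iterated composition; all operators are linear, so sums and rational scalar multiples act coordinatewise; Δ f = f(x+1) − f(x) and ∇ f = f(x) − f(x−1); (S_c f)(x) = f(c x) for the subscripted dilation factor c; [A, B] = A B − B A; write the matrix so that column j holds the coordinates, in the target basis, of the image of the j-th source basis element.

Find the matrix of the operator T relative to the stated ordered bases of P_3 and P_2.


the matrix is [[0, 3, 3, 9]; [0, 0, -12, -18]; [0, 0, 0, 36]] (rows listed top to bottom)

image of 1: 0
image of x: 3
image of x^2: -12x + 3
image of x^3: 36x^2 - 18x + 9
each image's coordinates form column j of the matrix


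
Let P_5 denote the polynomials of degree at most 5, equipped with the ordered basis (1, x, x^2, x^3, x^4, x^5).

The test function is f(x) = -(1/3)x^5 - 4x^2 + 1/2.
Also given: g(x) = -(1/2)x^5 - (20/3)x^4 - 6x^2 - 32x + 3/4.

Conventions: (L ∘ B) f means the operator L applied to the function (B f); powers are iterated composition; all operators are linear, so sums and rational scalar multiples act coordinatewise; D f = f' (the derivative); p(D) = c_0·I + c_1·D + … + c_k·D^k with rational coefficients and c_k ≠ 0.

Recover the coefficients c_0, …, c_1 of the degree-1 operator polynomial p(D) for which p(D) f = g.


c_0 = 3/2, c_1 = 4

D^0 f = -(1/3)x^5 - 4x^2 + 1/2
D^1 f = -(5/3)x^4 - 8x
matching coefficients of g against c_0 f + c_1 Df + … from the top degree down determines the c_i
solution: c_0 = 3/2, c_1 = 4


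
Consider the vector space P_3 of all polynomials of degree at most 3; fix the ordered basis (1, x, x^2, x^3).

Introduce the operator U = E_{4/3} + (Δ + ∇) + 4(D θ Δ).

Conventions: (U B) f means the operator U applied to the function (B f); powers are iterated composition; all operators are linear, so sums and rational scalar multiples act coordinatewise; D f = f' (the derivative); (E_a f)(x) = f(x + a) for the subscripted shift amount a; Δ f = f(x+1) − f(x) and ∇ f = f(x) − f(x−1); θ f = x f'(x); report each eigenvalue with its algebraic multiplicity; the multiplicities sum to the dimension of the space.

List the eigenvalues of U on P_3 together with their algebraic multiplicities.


λ = 1 (multiplicity 4)

image of 1: 1
image of x: x + 10/3
image of x^2: x^2 + (20/3)x + 88/9
image of x^3: x^3 + 10x^2 + (160/3)x + 442/27
the matrix is upper triangular; its diagonal is (1, 1, 1, 1)
for a triangular matrix the eigenvalues are the diagonal entries, with algebraic multiplicity their repetition count


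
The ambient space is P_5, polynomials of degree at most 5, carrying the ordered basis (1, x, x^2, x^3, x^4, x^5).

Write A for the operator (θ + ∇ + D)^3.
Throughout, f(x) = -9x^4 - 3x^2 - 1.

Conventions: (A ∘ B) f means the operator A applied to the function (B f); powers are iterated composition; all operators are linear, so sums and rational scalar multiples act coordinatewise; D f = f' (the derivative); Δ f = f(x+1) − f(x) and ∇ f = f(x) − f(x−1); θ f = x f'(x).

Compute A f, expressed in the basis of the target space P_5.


θ f = -36x^4 - 6x^2
∇ f = -36x^3 + 54x^2 - 42x + 12
D f = -36x^3 - 6x
(θ + ∇ + D) f = -36x^4 - 72x^3 + 48x^2 - 48x + 12
θ (θ + ∇ + D) f = -144x^4 - 216x^3 + 96x^2 - 48x
∇ (θ + ∇ + D) f = -144x^3 + 168x - 132
D (θ + ∇ + D) f = -144x^3 - 216x^2 + 96x - 48
(θ + ∇ + D) (θ + ∇ + D) f = -144x^4 - 504x^3 - 120x^2 + 216x - 180
θ (θ + ∇ + D) (θ + ∇ + D) f = -576x^4 - 1512x^3 - 240x^2 + 216x
∇ (θ + ∇ + D) (θ + ∇ + D) f = -576x^3 - 648x^2 + 696x - 24
D (θ + ∇ + D) (θ + ∇ + D) f = -576x^3 - 1512x^2 - 240x + 216
(θ + ∇ + D) (θ + ∇ + D) (θ + ∇ + D) f = -576x^4 - 2664x^3 - 2400x^2 + 672x + 192

the result is g(x) = -576x^4 - 2664x^3 - 2400x^2 + 672x + 192


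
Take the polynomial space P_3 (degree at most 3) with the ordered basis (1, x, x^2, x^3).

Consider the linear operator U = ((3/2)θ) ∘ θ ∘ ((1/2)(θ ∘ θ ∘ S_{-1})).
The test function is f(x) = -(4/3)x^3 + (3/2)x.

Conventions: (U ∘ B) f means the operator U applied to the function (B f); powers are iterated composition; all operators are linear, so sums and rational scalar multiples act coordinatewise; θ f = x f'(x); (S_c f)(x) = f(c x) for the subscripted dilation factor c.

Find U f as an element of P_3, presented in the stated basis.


the result is g(x) = 81x^3 - (9/8)x

S_{-1} f = (4/3)x^3 - (3/2)x
θ S_{-1} f = 4x^3 - (3/2)x
θ θ S_{-1} f = 12x^3 - (3/2)x
((1/2)(θ ∘ θ ∘ S_{-1})) f = 6x^3 - (3/4)x
θ ((1/2)(θ ∘ θ ∘ S_{-1})) f = 18x^3 - (3/4)x
θ θ ((1/2)(θ ∘ θ ∘ S_{-1})) f = 54x^3 - (3/4)x
((3/2)θ) θ ((1/2)(θ ∘ θ ∘ S_{-1})) f = 81x^3 - (9/8)x


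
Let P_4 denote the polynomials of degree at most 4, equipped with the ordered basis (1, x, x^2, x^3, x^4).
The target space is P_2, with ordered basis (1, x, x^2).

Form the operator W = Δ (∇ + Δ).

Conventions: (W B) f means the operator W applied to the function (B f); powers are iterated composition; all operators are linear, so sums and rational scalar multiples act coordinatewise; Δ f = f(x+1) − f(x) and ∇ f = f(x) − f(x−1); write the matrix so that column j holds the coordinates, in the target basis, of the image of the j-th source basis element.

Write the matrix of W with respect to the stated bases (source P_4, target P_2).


image of 1: 0
image of x: 0
image of x^2: 4
image of x^3: 12x + 6
image of x^4: 24x^2 + 24x + 16
each image's coordinates form column j of the matrix

the matrix is [[0, 0, 4, 6, 16]; [0, 0, 0, 12, 24]; [0, 0, 0, 0, 24]] (rows listed top to bottom)


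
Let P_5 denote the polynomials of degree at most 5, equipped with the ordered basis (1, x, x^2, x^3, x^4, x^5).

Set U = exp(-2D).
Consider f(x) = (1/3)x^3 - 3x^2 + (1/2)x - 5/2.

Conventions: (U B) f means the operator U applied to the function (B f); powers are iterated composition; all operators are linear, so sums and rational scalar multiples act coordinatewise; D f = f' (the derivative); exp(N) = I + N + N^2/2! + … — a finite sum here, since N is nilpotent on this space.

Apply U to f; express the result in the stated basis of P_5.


the image equals g(x) = (1/3)x^3 - 5x^2 + (33/2)x - 109/6

order-1 term: -2x^2 + 12x - 1
order-2 term: 4x - 12
order-3 term: -8/3
the series for exp(-2D) f terminates at order 3
exp(-2D) f = (1/3)x^3 - 5x^2 + (33/2)x - 109/6


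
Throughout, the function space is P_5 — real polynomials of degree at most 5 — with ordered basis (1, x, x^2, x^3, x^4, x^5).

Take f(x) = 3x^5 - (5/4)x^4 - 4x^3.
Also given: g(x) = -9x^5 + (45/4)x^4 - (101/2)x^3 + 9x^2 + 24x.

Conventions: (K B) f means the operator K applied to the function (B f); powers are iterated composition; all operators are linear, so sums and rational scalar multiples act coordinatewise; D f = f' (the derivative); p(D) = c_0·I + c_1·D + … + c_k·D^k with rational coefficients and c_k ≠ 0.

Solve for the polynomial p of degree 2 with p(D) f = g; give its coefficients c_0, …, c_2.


D^0 f = 3x^5 - (5/4)x^4 - 4x^3
D^1 f = 15x^4 - 5x^3 - 12x^2
D^2 f = 60x^3 - 15x^2 - 24x
matching coefficients of g against c_0 f + c_1 Df + … from the top degree down determines the c_i
solution: c_0 = -3, c_1 = 1/2, c_2 = -1

c_0 = -3, c_1 = 1/2, c_2 = -1


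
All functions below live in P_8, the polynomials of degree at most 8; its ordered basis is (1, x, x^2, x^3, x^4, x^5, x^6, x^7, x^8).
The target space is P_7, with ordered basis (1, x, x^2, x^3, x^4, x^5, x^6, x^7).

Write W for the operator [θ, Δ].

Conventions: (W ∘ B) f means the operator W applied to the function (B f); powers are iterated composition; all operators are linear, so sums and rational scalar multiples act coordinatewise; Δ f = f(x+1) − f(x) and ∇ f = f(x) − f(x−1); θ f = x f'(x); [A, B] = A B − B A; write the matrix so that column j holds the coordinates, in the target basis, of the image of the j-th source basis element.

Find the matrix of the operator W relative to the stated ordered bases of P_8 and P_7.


image of 1: 0
image of x: -1
image of x^2: -2x - 2
image of x^3: -3x^2 - 6x - 3
image of x^4: -4x^3 - 12x^2 - 12x - 4
image of x^5: -5x^4 - 20x^3 - 30x^2 - 20x - 5
image of x^6: -6x^5 - 30x^4 - 60x^3 - 60x^2 - 30x - 6
image of x^7: -7x^6 - 42x^5 - 105x^4 - 140x^3 - 105x^2 - 42x - 7
image of x^8: -8x^7 - 56x^6 - 168x^5 - 280x^4 - 280x^3 - 168x^2 - 56x - 8
each image's coordinates form column j of the matrix

the matrix is [[0, -1, -2, -3, -4, -5, -6, -7, -8]; [0, 0, -2, -6, -12, -20, -30, -42, -56]; [0, 0, 0, -3, -12, -30, -60, -105, -168]; [0, 0, 0, 0, -4, -20, -60, -140, -280]; [0, 0, 0, 0, 0, -5, -30, -105, -280]; [0, 0, 0, 0, 0, 0, -6, -42, -168]; [0, 0, 0, 0, 0, 0, 0, -7, -56]; [0, 0, 0, 0, 0, 0, 0, 0, -8]] (rows listed top to bottom)


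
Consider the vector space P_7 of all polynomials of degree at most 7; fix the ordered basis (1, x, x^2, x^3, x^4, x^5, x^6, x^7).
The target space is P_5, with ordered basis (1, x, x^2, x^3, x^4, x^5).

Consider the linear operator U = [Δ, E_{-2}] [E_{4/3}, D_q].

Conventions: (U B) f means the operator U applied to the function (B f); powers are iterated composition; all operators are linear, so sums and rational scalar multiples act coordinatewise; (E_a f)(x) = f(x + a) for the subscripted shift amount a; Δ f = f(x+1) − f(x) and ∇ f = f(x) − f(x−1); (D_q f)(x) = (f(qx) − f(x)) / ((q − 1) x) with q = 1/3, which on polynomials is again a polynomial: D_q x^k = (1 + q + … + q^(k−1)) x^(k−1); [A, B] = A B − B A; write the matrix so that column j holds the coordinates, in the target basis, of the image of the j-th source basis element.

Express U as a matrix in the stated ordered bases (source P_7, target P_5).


image of 1: 0
image of x: 0
image of x^2: 0
image of x^3: 0
image of x^4: 0
image of x^5: 0
image of x^6: 0
image of x^7: 0
each image's coordinates form column j of the matrix

the matrix is [[0, 0, 0, 0, 0, 0, 0, 0]; [0, 0, 0, 0, 0, 0, 0, 0]; [0, 0, 0, 0, 0, 0, 0, 0]; [0, 0, 0, 0, 0, 0, 0, 0]; [0, 0, 0, 0, 0, 0, 0, 0]; [0, 0, 0, 0, 0, 0, 0, 0]] (rows listed top to bottom)
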